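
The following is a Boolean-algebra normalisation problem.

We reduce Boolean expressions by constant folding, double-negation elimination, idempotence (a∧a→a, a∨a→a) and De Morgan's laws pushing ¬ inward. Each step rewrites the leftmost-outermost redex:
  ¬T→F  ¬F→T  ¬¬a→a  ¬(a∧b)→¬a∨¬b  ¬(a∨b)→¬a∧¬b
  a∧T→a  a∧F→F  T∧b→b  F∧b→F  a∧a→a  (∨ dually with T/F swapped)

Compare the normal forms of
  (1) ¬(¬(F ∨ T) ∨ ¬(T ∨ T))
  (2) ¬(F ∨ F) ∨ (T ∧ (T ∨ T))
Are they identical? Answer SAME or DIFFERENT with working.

Answer: SAME — A ⇓ T, B ⇓ T

Reduction:
Term A:
  start: ¬(¬(F ∨ T) ∨ ¬(T ∨ T))
  step 1: ¬¬(F ∨ T) ∧ ¬¬(T ∨ T)
  step 2: (F ∨ T) ∧ ¬¬(T ∨ T)
  step 3: T ∧ ¬¬(T ∨ T)
  step 4: ¬¬(T ∨ T)
  step 5: T ∨ T
  step 6: T

Term B:
  start: ¬(F ∨ F) ∨ (T ∧ (T ∨ T))
  step 1: (¬F ∧ ¬F) ∨ (T ∧ (T ∨ T))
  step 2: ¬F ∨ (T ∧ (T ∨ T))
  step 3: T ∨ (T ∧ (T ∨ T))
  step 4: T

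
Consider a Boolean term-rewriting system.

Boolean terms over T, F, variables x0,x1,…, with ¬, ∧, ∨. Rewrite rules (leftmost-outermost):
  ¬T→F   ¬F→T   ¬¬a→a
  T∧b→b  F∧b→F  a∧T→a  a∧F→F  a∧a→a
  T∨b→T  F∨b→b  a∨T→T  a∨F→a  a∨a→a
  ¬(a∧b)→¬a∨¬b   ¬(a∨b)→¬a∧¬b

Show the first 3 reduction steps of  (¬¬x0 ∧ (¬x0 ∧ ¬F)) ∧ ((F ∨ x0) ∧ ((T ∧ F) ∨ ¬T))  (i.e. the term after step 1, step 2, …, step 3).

Answer: after 3 steps: (x0 ∧ ¬x0) ∧ ((F ∨ x0) ∧ ((T ∧ F) ∨ ¬T))

Derivation:
  start: (¬¬x0 ∧ (¬x0 ∧ ¬F)) ∧ ((F ∨ x0) ∧ ((T ∧ F) ∨ ¬T))
  →1  (x0 ∧ (¬x0 ∧ ¬F)) ∧ ((F ∨ x0) ∧ ((T ∧ F) ∨ ¬T))
  →2  (x0 ∧ (¬x0 ∧ T)) ∧ ((F ∨ x0) ∧ ((T ∧ F) ∨ ¬T))
  →3  (x0 ∧ ¬x0) ∧ ((F ∨ x0) ∧ ((T ∧ F) ∨ ¬T))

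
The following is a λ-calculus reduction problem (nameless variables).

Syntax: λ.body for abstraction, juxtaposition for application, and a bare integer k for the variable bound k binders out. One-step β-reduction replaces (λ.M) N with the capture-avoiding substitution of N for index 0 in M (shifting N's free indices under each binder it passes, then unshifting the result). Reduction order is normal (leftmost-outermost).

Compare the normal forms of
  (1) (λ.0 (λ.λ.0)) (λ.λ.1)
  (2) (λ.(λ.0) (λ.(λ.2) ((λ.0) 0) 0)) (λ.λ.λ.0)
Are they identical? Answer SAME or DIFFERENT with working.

Term A:
  start: (λ.0 (λ.λ.0)) (λ.λ.1)
  [1] (λ.λ.1) (λ.λ.0)
  [2] λ.λ.λ.0

Term B:
  start: (λ.(λ.0) (λ.(λ.2) ((λ.0) 0) 0)) (λ.λ.λ.0)
  [1] (λ.0) (λ.(λ.λ.λ.λ.0) ((λ.0) 0) 0)
  [2] λ.(λ.λ.λ.λ.0) ((λ.0) 0) 0
  [3] λ.(λ.λ.λ.0) 0
  [4] λ.λ.λ.0

Answer: SAME — A ⇓ λ.λ.λ.0, B ⇓ λ.λ.λ.0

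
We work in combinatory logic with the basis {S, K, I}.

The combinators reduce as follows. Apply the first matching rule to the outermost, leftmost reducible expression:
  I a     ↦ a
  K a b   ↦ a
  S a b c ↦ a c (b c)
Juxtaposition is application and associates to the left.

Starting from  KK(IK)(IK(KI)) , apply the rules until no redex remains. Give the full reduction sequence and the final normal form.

Answer: normal form = K(K(KI))  (in 2 steps)

Working:
  start: KK(IK)(IK(KI))
  step 1: K(IK(KI))
  step 2: K(K(KI))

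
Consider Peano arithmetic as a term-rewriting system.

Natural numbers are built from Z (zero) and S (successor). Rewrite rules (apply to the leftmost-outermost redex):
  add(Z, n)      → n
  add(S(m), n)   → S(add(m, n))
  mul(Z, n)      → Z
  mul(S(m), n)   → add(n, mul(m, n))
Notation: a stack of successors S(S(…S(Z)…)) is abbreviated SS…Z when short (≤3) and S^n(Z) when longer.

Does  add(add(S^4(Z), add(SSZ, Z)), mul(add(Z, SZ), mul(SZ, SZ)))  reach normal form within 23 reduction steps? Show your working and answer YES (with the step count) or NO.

Answer: NO — after 23 steps the term is S(S(S(S(S(S(S(mul(Z, mul(SZ, SZ))))))))), not yet normal

Derivation:
  start: add(add(S^4(Z), add(SSZ, Z)), mul(add(Z, SZ), mul(SZ, SZ)))
  [1] add(S(add(SSSZ, add(SSZ, Z))), mul(add(Z, SZ), mul(SZ, SZ)))
  [2] S(add(add(SSSZ, add(SSZ, Z)), mul(add(Z, SZ), mul(SZ, SZ))))
  [3] S(add(S(add(SSZ, add(SSZ, Z))), mul(add(Z, SZ), mul(SZ, SZ))))
  [4] S(S(add(add(SSZ, add(SSZ, Z)), mul(add(Z, SZ), mul(SZ, SZ)))))
  [5] S(S(add(S(add(SZ, add(SSZ, Z))), mul(add(Z, SZ), mul(SZ, SZ)))))
  [6] S(S(S(add(add(SZ, add(SSZ, Z)), mul(add(Z, SZ), mul(SZ, SZ))))))
  [7] S(S(S(add(S(add(Z, add(SSZ, Z))), mul(add(Z, SZ), mul(SZ, SZ))))))
  [8] S(S(S(S(add(add(Z, add(SSZ, Z)), mul(add(Z, SZ), mul(SZ, SZ)))))))
  [9] S(S(S(S(add(add(SSZ, Z), mul(add(Z, SZ), mul(SZ, SZ)))))))
  [10] S(S(S(S(add(S(add(SZ, Z)), mul(add(Z, SZ), mul(SZ, SZ)))))))
  [11] S(S(S(S(S(add(add(SZ, Z), mul(add(Z, SZ), mul(SZ, SZ))))))))
  [12] S(S(S(S(S(add(S(add(Z, Z)), mul(add(Z, SZ), mul(SZ, SZ))))))))
  [13] S(S(S(S(S(S(add(add(Z, Z), mul(add(Z, SZ), mul(SZ, SZ)))))))))
  [14] S(S(S(S(S(S(add(Z, mul(add(Z, SZ), mul(SZ, SZ)))))))))
  [15] S(S(S(S(S(S(mul(add(Z, SZ), mul(SZ, SZ))))))))
  [16] S(S(S(S(S(S(mul(SZ, mul(SZ, SZ))))))))
  [17] S(S(S(S(S(S(add(mul(SZ, SZ), mul(Z, mul(SZ, SZ)))))))))
  [18] S(S(S(S(S(S(add(add(SZ, mul(Z, SZ)), mul(Z, mul(SZ, SZ)))))))))
  [19] S(S(S(S(S(S(add(S(add(Z, mul(Z, SZ))), mul(Z, mul(SZ, SZ)))))))))
  [20] S(S(S(S(S(S(S(add(add(Z, mul(Z, SZ)), mul(Z, mul(SZ, SZ))))))))))
  [21] S(S(S(S(S(S(S(add(mul(Z, SZ), mul(Z, mul(SZ, SZ))))))))))
  [22] S(S(S(S(S(S(S(add(Z, mul(Z, mul(SZ, SZ))))))))))
  [23] S(S(S(S(S(S(S(mul(Z, mul(SZ, SZ)))))))))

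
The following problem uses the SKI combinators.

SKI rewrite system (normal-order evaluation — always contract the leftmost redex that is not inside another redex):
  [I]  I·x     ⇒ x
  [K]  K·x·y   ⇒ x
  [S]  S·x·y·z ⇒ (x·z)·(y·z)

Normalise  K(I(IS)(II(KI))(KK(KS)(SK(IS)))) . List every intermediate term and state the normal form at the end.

Answer: normal form = K(S(KI)(K(SKS)))  (in 6 steps)

Derivation:
  start: K(I(IS)(II(KI))(KK(KS)(SK(IS))))
  step 1: K(IS(II(KI))(KK(KS)(SK(IS))))
  step 2: K(S(II(KI))(KK(KS)(SK(IS))))
  step 3: K(S(I(KI))(KK(KS)(SK(IS))))
  step 4: K(S(KI)(KK(KS)(SK(IS))))
  step 5: K(S(KI)(K(SK(IS))))
  step 6: K(S(KI)(K(SKS)))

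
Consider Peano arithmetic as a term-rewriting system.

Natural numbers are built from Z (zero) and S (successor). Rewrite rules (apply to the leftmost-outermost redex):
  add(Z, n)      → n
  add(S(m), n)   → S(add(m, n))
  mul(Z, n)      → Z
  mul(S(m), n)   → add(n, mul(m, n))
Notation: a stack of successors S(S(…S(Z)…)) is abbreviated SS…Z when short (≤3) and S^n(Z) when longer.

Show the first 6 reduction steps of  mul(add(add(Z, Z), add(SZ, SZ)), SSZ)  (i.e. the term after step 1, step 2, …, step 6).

Answer: after 6 steps: S(S(add(Z, mul(add(Z, SZ), SSZ))))

Reduction:
  start: mul(add(add(Z, Z), add(SZ, SZ)), SSZ)
  →1  mul(add(Z, add(SZ, SZ)), SSZ)
  →2  mul(add(SZ, SZ), SSZ)
  →3  mul(S(add(Z, SZ)), SSZ)
  →4  add(SSZ, mul(add(Z, SZ), SSZ))
  →5  S(add(SZ, mul(add(Z, SZ), SSZ)))
  →6  S(S(add(Z, mul(add(Z, SZ), SSZ))))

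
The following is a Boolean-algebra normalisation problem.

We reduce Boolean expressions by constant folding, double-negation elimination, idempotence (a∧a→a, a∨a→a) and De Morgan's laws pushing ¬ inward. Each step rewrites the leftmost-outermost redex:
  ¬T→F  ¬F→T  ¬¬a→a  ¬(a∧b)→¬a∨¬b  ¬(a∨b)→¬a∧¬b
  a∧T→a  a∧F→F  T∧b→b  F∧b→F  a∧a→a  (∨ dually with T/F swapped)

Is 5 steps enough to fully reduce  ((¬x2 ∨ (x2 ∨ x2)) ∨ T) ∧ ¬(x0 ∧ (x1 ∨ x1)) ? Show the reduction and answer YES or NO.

Answer: YES — reaches normal form ¬x0 ∨ ¬x1 in 5 ≤ 5 steps

Working:
  start: ((¬x2 ∨ (x2 ∨ x2)) ∨ T) ∧ ¬(x0 ∧ (x1 ∨ x1))
  →1  T ∧ ¬(x0 ∧ (x1 ∨ x1))
  →2  ¬(x0 ∧ (x1 ∨ x1))
  →3  ¬x0 ∨ ¬(x1 ∨ x1)
  →4  ¬x0 ∨ (¬x1 ∧ ¬x1)
  →5  ¬x0 ∨ ¬x1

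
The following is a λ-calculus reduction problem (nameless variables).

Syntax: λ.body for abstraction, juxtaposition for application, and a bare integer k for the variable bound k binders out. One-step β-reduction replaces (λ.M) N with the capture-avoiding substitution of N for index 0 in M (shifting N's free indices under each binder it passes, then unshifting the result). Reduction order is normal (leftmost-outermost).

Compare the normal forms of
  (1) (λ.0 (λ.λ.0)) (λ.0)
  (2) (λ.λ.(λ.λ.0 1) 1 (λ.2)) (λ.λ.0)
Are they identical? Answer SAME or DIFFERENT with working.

Term A:
  start: (λ.0 (λ.λ.0)) (λ.0)
  step 1: (λ.0) (λ.λ.0)
  step 2: λ.λ.0

Term B:
  start: (λ.λ.(λ.λ.0 1) 1 (λ.2)) (λ.λ.0)
  step 1: λ.(λ.λ.0 1) (λ.λ.0) (λ.λ.λ.0)
  step 2: λ.(λ.0 (λ.λ.0)) (λ.λ.λ.0)
  step 3: λ.(λ.λ.λ.0) (λ.λ.0)
  step 4: λ.λ.λ.0

Answer: DIFFERENT — A ⇓ λ.λ.0, B ⇓ λ.λ.λ.0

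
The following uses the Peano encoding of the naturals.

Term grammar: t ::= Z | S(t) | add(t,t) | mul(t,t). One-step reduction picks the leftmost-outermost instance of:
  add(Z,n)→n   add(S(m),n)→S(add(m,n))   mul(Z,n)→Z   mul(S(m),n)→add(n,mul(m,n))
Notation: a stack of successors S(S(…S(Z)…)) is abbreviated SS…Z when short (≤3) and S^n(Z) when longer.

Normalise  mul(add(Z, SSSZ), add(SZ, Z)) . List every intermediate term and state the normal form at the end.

  start: mul(add(Z, SSSZ), add(SZ, Z))
  [1] mul(SSSZ, add(SZ, Z))
  [2] add(add(SZ, Z), mul(SSZ, add(SZ, Z)))
  [3] add(S(add(Z, Z)), mul(SSZ, add(SZ, Z)))
  [4] S(add(add(Z, Z), mul(SSZ, add(SZ, Z))))
  [5] S(add(Z, mul(SSZ, add(SZ, Z))))
  [6] S(mul(SSZ, add(SZ, Z)))
  [7] S(add(add(SZ, Z), mul(SZ, add(SZ, Z))))
  [8] S(add(S(add(Z, Z)), mul(SZ, add(SZ, Z))))
  [9] S(S(add(add(Z, Z), mul(SZ, add(SZ, Z)))))
  [10] S(S(add(Z, mul(SZ, add(SZ, Z)))))
  [11] S(S(mul(SZ, add(SZ, Z))))
  [12] S(S(add(add(SZ, Z), mul(Z, add(SZ, Z)))))
  [13] S(S(add(S(add(Z, Z)), mul(Z, add(SZ, Z)))))
  [14] S(S(S(add(add(Z, Z), mul(Z, add(SZ, Z))))))
  [15] S(S(S(add(Z, mul(Z, add(SZ, Z))))))
  [16] S(S(S(mul(Z, add(SZ, Z)))))
  [17] SSSZ

Answer: normal form = SSSZ  (in 17 steps)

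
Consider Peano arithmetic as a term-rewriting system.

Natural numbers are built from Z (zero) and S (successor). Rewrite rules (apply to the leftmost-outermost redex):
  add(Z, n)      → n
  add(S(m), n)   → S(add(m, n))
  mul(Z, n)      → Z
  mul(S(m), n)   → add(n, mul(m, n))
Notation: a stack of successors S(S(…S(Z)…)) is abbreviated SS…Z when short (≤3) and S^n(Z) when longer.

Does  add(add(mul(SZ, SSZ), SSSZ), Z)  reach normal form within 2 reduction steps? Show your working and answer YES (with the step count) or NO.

Answer: NO — after 2 steps the term is add(add(S(add(SZ, mul(Z, SSZ))), SSSZ), Z), not yet normal

Reduction:
  start: add(add(mul(SZ, SSZ), SSSZ), Z)
  step 1: add(add(add(SSZ, mul(Z, SSZ)), SSSZ), Z)
  step 2: add(add(S(add(SZ, mul(Z, SSZ))), SSSZ), Z)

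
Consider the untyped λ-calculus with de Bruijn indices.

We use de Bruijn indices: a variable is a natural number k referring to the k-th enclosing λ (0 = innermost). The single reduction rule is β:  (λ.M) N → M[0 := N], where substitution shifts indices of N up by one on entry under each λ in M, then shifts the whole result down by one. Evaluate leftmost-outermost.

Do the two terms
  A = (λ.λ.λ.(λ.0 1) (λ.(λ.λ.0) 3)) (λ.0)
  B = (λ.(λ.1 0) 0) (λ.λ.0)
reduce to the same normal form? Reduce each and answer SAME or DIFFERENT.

Term A:
  start: (λ.λ.λ.(λ.0 1) (λ.(λ.λ.0) 3)) (λ.0)
  [1] λ.λ.(λ.0 1) (λ.(λ.λ.0) (λ.0))
  [2] λ.λ.(λ.(λ.λ.0) (λ.0)) 0
  [3] λ.λ.(λ.λ.0) (λ.0)
  [4] λ.λ.λ.0

Term B:
  start: (λ.(λ.1 0) 0) (λ.λ.0)
  [1] (λ.(λ.λ.0) 0) (λ.λ.0)
  [2] (λ.λ.0) (λ.λ.0)
  [3] λ.0

Answer: DIFFERENT — A ⇓ λ.λ.λ.0, B ⇓ λ.0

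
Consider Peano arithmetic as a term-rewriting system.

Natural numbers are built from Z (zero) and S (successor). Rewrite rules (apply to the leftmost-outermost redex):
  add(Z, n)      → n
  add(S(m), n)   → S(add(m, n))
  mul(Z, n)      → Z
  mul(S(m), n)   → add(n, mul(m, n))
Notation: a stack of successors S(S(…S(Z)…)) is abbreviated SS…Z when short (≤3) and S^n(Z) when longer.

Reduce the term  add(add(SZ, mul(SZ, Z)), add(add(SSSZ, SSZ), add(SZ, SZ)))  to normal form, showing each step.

  start: add(add(SZ, mul(SZ, Z)), add(add(SSSZ, SSZ), add(SZ, SZ)))
  step 1: add(S(add(Z, mul(SZ, Z))), add(add(SSSZ, SSZ), add(SZ, SZ)))
  step 2: S(add(add(Z, mul(SZ, Z)), add(add(SSSZ, SSZ), add(SZ, SZ))))
  step 3: S(add(mul(SZ, Z), add(add(SSSZ, SSZ), add(SZ, SZ))))
  step 4: S(add(add(Z, mul(Z, Z)), add(add(SSSZ, SSZ), add(SZ, SZ))))
  step 5: S(add(mul(Z, Z), add(add(SSSZ, SSZ), add(SZ, SZ))))
  step 6: S(add(Z, add(add(SSSZ, SSZ), add(SZ, SZ))))
  step 7: S(add(add(SSSZ, SSZ), add(SZ, SZ)))
  step 8: S(add(S(add(SSZ, SSZ)), add(SZ, SZ)))
  step 9: S(S(add(add(SSZ, SSZ), add(SZ, SZ))))
  step 10: S(S(add(S(add(SZ, SSZ)), add(SZ, SZ))))
  step 11: S(S(S(add(add(SZ, SSZ), add(SZ, SZ)))))
  step 12: S(S(S(add(S(add(Z, SSZ)), add(SZ, SZ)))))
  step 13: S(S(S(S(add(add(Z, SSZ), add(SZ, SZ))))))
  step 14: S(S(S(S(add(SSZ, add(SZ, SZ))))))
  step 15: S(S(S(S(S(add(SZ, add(SZ, SZ)))))))
  step 16: S(S(S(S(S(S(add(Z, add(SZ, SZ))))))))
  step 17: S(S(S(S(S(S(add(SZ, SZ)))))))
  step 18: S(S(S(S(S(S(S(add(Z, SZ))))))))
  step 19: S^8(Z)

Answer: normal form = S^8(Z)  (in 19 steps)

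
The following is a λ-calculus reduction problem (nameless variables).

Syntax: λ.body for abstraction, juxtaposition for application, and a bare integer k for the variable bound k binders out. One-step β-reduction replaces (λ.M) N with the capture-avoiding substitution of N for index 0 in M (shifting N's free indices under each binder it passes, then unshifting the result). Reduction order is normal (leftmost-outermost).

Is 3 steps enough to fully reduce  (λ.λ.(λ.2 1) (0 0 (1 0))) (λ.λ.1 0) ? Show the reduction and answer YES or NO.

  start: (λ.λ.(λ.2 1) (0 0 (1 0))) (λ.λ.1 0)
  step 1: λ.(λ.(λ.λ.1 0) 1) (0 0 ((λ.λ.1 0) 0))
  step 2: λ.(λ.λ.1 0) 0
  step 3: λ.λ.1 0

Answer: YES — reaches normal form λ.λ.1 0 in 3 ≤ 3 steps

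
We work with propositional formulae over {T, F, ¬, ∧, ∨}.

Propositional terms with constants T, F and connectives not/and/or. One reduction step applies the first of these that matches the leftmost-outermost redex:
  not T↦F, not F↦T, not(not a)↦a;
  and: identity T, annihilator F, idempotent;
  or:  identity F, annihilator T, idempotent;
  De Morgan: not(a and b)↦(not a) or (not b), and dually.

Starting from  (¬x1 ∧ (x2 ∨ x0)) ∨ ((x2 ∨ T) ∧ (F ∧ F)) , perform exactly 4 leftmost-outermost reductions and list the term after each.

  start: (¬x1 ∧ (x2 ∨ x0)) ∨ ((x2 ∨ T) ∧ (F ∧ F))
  →1  (¬x1 ∧ (x2 ∨ x0)) ∨ (T ∧ (F ∧ F))
  →2  (¬x1 ∧ (x2 ∨ x0)) ∨ (F ∧ F)
  →3  (¬x1 ∧ (x2 ∨ x0)) ∨ F
  →4  ¬x1 ∧ (x2 ∨ x0)

Answer: after 4 steps: ¬x1 ∧ (x2 ∨ x0)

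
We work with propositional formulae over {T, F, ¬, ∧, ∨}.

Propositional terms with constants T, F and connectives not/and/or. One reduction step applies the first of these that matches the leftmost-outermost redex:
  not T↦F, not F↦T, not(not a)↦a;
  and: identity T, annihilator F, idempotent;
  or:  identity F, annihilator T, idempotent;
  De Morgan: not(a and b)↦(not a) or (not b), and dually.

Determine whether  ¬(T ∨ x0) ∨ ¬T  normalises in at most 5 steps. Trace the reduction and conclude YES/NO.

  start: ¬(T ∨ x0) ∨ ¬T
  step 1: (¬T ∧ ¬x0) ∨ ¬T
  step 2: (F ∧ ¬x0) ∨ ¬T
  step 3: F ∨ ¬T
  step 4: ¬T
  step 5: F

Answer: YES — reaches normal form F in 5 ≤ 5 steps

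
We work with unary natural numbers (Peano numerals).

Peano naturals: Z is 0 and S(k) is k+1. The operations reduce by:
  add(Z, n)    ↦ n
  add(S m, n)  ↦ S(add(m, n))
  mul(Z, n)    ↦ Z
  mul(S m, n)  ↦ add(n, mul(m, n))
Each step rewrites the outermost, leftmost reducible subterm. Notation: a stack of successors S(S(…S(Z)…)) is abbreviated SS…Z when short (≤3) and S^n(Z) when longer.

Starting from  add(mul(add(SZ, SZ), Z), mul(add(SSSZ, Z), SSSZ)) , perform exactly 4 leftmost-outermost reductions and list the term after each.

  start: add(mul(add(SZ, SZ), Z), mul(add(SSSZ, Z), SSSZ))
  step 1: add(mul(S(add(Z, SZ)), Z), mul(add(SSSZ, Z), SSSZ))
  step 2: add(add(Z, mul(add(Z, SZ), Z)), mul(add(SSSZ, Z), SSSZ))
  step 3: add(mul(add(Z, SZ), Z), mul(add(SSSZ, Z), SSSZ))
  step 4: add(mul(SZ, Z), mul(add(SSSZ, Z), SSSZ))

Answer: after 4 steps: add(mul(SZ, Z), mul(add(SSSZ, Z), SSSZ))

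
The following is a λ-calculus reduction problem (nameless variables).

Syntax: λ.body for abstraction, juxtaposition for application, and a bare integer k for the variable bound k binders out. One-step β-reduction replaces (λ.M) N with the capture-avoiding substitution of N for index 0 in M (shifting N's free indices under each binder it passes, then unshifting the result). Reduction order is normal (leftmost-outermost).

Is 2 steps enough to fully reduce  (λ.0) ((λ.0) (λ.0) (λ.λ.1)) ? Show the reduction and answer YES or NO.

Answer: NO — after 2 steps the term is (λ.0) (λ.λ.1), not yet normal

Reduction:
  start: (λ.0) ((λ.0) (λ.0) (λ.λ.1))
  [1] (λ.0) (λ.0) (λ.λ.1)
  [2] (λ.0) (λ.λ.1)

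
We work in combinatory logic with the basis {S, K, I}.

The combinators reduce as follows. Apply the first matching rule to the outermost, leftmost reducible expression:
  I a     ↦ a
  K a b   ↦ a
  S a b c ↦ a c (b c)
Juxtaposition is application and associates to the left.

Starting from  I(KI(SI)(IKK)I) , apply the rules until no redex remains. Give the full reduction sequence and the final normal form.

  start: I(KI(SI)(IKK)I)
  →1  KI(SI)(IKK)I
  →2  I(IKK)I
  →3  IKKI
  →4  KKI
  →5  K

Answer: normal form = K  (in 5 steps)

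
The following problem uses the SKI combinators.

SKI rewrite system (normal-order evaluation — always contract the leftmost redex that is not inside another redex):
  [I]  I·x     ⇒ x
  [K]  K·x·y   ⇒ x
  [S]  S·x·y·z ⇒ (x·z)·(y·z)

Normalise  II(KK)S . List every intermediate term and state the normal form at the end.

Answer: normal form = K  (in 3 steps)

Reduction:
  start: II(KK)S
  [1] I(KK)S
  [2] KKS
  [3] K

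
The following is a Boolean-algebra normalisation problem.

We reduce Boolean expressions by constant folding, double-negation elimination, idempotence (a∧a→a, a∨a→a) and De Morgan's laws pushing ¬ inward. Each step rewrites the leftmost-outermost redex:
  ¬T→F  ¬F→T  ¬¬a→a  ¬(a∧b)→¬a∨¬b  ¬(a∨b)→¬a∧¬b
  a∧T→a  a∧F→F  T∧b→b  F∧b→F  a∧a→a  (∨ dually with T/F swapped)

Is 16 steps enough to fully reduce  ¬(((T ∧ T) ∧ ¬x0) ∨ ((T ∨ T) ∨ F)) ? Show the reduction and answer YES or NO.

Answer: YES — reaches normal form F in 13 ≤ 16 steps

Derivation:
  start: ¬(((T ∧ T) ∧ ¬x0) ∨ ((T ∨ T) ∨ F))
  →1  ¬((T ∧ T) ∧ ¬x0) ∧ ¬((T ∨ T) ∨ F)
  →2  (¬(T ∧ T) ∨ ¬¬x0) ∧ ¬((T ∨ T) ∨ F)
  →3  ((¬T ∨ ¬T) ∨ ¬¬x0) ∧ ¬((T ∨ T) ∨ F)
  →4  (¬T ∨ ¬¬x0) ∧ ¬((T ∨ T) ∨ F)
  →5  (F ∨ ¬¬x0) ∧ ¬((T ∨ T) ∨ F)
  →6  ¬¬x0 ∧ ¬((T ∨ T) ∨ F)
  →7  x0 ∧ ¬((T ∨ T) ∨ F)
  →8  x0 ∧ (¬(T ∨ T) ∧ ¬F)
  →9  x0 ∧ ((¬T ∧ ¬T) ∧ ¬F)
  →10  x0 ∧ (¬T ∧ ¬F)
  →11  x0 ∧ (F ∧ ¬F)
  →12  x0 ∧ F
  →13  F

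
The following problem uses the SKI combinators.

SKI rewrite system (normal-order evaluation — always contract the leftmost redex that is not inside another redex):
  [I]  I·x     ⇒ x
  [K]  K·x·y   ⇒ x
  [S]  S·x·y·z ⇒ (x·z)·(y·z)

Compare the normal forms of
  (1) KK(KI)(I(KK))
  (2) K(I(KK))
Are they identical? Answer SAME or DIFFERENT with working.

Answer: SAME — A ⇓ K(KK), B ⇓ K(KK)

Derivation:
Term A:
  start: KK(KI)(I(KK))
  →1  K(I(KK))
  →2  K(KK)

Term B:
  start: K(I(KK))
  →1  K(KK)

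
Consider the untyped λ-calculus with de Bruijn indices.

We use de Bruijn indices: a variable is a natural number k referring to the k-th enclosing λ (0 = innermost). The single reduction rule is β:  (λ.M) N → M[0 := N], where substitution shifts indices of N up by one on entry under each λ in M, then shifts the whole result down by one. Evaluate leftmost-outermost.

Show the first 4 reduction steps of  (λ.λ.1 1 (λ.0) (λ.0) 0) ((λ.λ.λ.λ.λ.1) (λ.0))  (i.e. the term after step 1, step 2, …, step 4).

Answer: after 4 steps: λ.(λ.λ.1) (λ.0) 0

Working:
  start: (λ.λ.1 1 (λ.0) (λ.0) 0) ((λ.λ.λ.λ.λ.1) (λ.0))
  →1  λ.(λ.λ.λ.λ.λ.1) (λ.0) ((λ.λ.λ.λ.λ.1) (λ.0)) (λ.0) (λ.0) 0
  →2  λ.(λ.λ.λ.λ.1) ((λ.λ.λ.λ.λ.1) (λ.0)) (λ.0) (λ.0) 0
  →3  λ.(λ.λ.λ.1) (λ.0) (λ.0) 0
  →4  λ.(λ.λ.1) (λ.0) 0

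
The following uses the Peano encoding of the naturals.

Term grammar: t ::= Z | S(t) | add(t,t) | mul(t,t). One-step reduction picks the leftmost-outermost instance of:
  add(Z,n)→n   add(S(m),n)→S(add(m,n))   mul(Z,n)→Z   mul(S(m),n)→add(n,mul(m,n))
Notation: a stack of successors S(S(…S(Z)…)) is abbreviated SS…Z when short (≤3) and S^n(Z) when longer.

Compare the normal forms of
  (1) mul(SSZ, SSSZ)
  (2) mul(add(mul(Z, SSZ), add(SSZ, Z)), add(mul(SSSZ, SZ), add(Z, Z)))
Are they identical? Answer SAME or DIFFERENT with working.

Answer: SAME — A ⇓ S^6(Z), B ⇓ S^6(Z)

Working:
Term A:
  start: mul(SSZ, SSSZ)
  [1] add(SSSZ, mul(SZ, SSSZ))
  [2] S(add(SSZ, mul(SZ, SSSZ)))
  [3] S(S(add(SZ, mul(SZ, SSSZ))))
  [4] S(S(S(add(Z, mul(SZ, SSSZ)))))
  [5] S(S(S(mul(SZ, SSSZ))))
  [6] S(S(S(add(SSSZ, mul(Z, SSSZ)))))
  [7] S(S(S(S(add(SSZ, mul(Z, SSSZ))))))
  [8] S(S(S(S(S(add(SZ, mul(Z, SSSZ)))))))
  [9] S(S(S(S(S(S(add(Z, mul(Z, SSSZ))))))))
  [10] S(S(S(S(S(S(mul(Z, SSSZ)))))))
  [11] S^6(Z)

Term B:
  start: mul(add(mul(Z, SSZ), add(SSZ, Z)), add(mul(SSSZ, SZ), add(Z, Z)))
  [1] mul(add(Z, add(SSZ, Z)), add(mul(SSSZ, SZ), add(Z, Z)))
  [2] mul(add(SSZ, Z), add(mul(SSSZ, SZ), add(Z, Z)))
  [3] mul(S(add(SZ, Z)), add(mul(SSSZ, SZ), add(Z, Z)))
  [4] add(add(mul(SSSZ, SZ), add(Z, Z)), mul(add(SZ, Z), add(mul(SSSZ, SZ), add(Z, Z))))
  [5] add(add(add(SZ, mul(SSZ, SZ)), add(Z, Z)), mul(add(SZ, Z), add(mul(SSSZ, SZ), add(Z, Z))))
  [6] add(add(S(add(Z, mul(SSZ, SZ))), add(Z, Z)), mul(add(SZ, Z), add(mul(SSSZ, SZ), add(Z, Z))))
  [7] add(S(add(add(Z, mul(SSZ, SZ)), add(Z, Z))), mul(add(SZ, Z), add(mul(SSSZ, SZ), add(Z, Z))))
  [8] S(add(add(add(Z, mul(SSZ, SZ)), add(Z, Z)), mul(add(SZ, Z), add(mul(SSSZ, SZ), add(Z, Z)))))
  [9] S(add(add(mul(SSZ, SZ), add(Z, Z)), mul(add(SZ, Z), add(mul(SSSZ, SZ), add(Z, Z)))))
  [10] S(add(add(add(SZ, mul(SZ, SZ)), add(Z, Z)), mul(add(SZ, Z), add(mul(SSSZ, SZ), add(Z, Z)))))
  [11] S(add(add(S(add(Z, mul(SZ, SZ))), add(Z, Z)), mul(add(SZ, Z), add(mul(SSSZ, SZ), add(Z, Z)))))
  [12] S(add(S(add(add(Z, mul(SZ, SZ)), add(Z, Z))), mul(add(SZ, Z), add(mul(SSSZ, SZ), add(Z, Z)))))
  [13] S(S(add(add(add(Z, mul(SZ, SZ)), add(Z, Z)), mul(add(SZ, Z), add(mul(SSSZ, SZ), add(Z, Z))))))
  [14] S(S(add(add(mul(SZ, SZ), add(Z, Z)), mul(add(SZ, Z), add(mul(SSSZ, SZ), add(Z, Z))))))
  [15] S(S(add(add(add(SZ, mul(Z, SZ)), add(Z, Z)), mul(add(SZ, Z), add(mul(SSSZ, SZ), add(Z, Z))))))
  [16] S(S(add(add(S(add(Z, mul(Z, SZ))), add(Z, Z)), mul(add(SZ, Z), add(mul(SSSZ, SZ), add(Z, Z))))))
  [17] S(S(add(S(add(add(Z, mul(Z, SZ)), add(Z, Z))), mul(add(SZ, Z), add(mul(SSSZ, SZ), add(Z, Z))))))
  [18] S(S(S(add(add(add(Z, mul(Z, SZ)), add(Z, Z)), mul(add(SZ, Z), add(mul(SSSZ, SZ), add(Z, Z)))))))
  [19] S(S(S(add(add(mul(Z, SZ), add(Z, Z)), mul(add(SZ, Z), add(mul(SSSZ, SZ), add(Z, Z)))))))
  [20] S(S(S(add(add(Z, add(Z, Z)), mul(add(SZ, Z), add(mul(SSSZ, SZ), add(Z, Z)))))))
  [21] S(S(S(add(add(Z, Z), mul(add(SZ, Z), add(mul(SSSZ, SZ), add(Z, Z)))))))
  [22] S(S(S(add(Z, mul(add(SZ, Z), add(mul(SSSZ, SZ), add(Z, Z)))))))
  [23] S(S(S(mul(add(SZ, Z), add(mul(SSSZ, SZ), add(Z, Z))))))
  [24] S(S(S(mul(S(add(Z, Z)), add(mul(SSSZ, SZ), add(Z, Z))))))
  [25] S(S(S(add(add(mul(SSSZ, SZ), add(Z, Z)), mul(add(Z, Z), add(mul(SSSZ, SZ), add(Z, Z)))))))
  [26] S(S(S(add(add(add(SZ, mul(SSZ, SZ)), add(Z, Z)), mul(add(Z, Z), add(mul(SSSZ, SZ), add(Z, Z)))))))
  [27] S(S(S(add(add(S(add(Z, mul(SSZ, SZ))), add(Z, Z)), mul(add(Z, Z), add(mul(SSSZ, SZ), add(Z, Z)))))))
  [28] S(S(S(add(S(add(add(Z, mul(SSZ, SZ)), add(Z, Z))), mul(add(Z, Z), add(mul(SSSZ, SZ), add(Z, Z)))))))
  [29] S(S(S(S(add(add(add(Z, mul(SSZ, SZ)), add(Z, Z)), mul(add(Z, Z), add(mul(SSSZ, SZ), add(Z, Z))))))))
  [30] S(S(S(S(add(add(mul(SSZ, SZ), add(Z, Z)), mul(add(Z, Z), add(mul(SSSZ, SZ), add(Z, Z))))))))
  [31] S(S(S(S(add(add(add(SZ, mul(SZ, SZ)), add(Z, Z)), mul(add(Z, Z), add(mul(SSSZ, SZ), add(Z, Z))))))))
  [32] S(S(S(S(add(add(S(add(Z, mul(SZ, SZ))), add(Z, Z)), mul(add(Z, Z), add(mul(SSSZ, SZ), add(Z, Z))))))))
  [33] S(S(S(S(add(S(add(add(Z, mul(SZ, SZ)), add(Z, Z))), mul(add(Z, Z), add(mul(SSSZ, SZ), add(Z, Z))))))))
  [34] S(S(S(S(S(add(add(add(Z, mul(SZ, SZ)), add(Z, Z)), mul(add(Z, Z), add(mul(SSSZ, SZ), add(Z, Z)))))))))
  [35] S(S(S(S(S(add(add(mul(SZ, SZ), add(Z, Z)), mul(add(Z, Z), add(mul(SSSZ, SZ), add(Z, Z)))))))))
  [36] S(S(S(S(S(add(add(add(SZ, mul(Z, SZ)), add(Z, Z)), mul(add(Z, Z), add(mul(SSSZ, SZ), add(Z, Z)))))))))
  [37] S(S(S(S(S(add(add(S(add(Z, mul(Z, SZ))), add(Z, Z)), mul(add(Z, Z), add(mul(SSSZ, SZ), add(Z, Z)))))))))
  [38] S(S(S(S(S(add(S(add(add(Z, mul(Z, SZ)), add(Z, Z))), mul(add(Z, Z), add(mul(SSSZ, SZ), add(Z, Z)))))))))
  [39] S(S(S(S(S(S(add(add(add(Z, mul(Z, SZ)), add(Z, Z)), mul(add(Z, Z), add(mul(SSSZ, SZ), add(Z, Z))))))))))
  [40] S(S(S(S(S(S(add(add(mul(Z, SZ), add(Z, Z)), mul(add(Z, Z), add(mul(SSSZ, SZ), add(Z, Z))))))))))
  [41] S(S(S(S(S(S(add(add(Z, add(Z, Z)), mul(add(Z, Z), add(mul(SSSZ, SZ), add(Z, Z))))))))))
  [42] S(S(S(S(S(S(add(add(Z, Z), mul(add(Z, Z), add(mul(SSSZ, SZ), add(Z, Z))))))))))
  [43] S(S(S(S(S(S(add(Z, mul(add(Z, Z), add(mul(SSSZ, SZ), add(Z, Z))))))))))
  [44] S(S(S(S(S(S(mul(add(Z, Z), add(mul(SSSZ, SZ), add(Z, Z)))))))))
  [45] S(S(S(S(S(S(mul(Z, add(mul(SSSZ, SZ), add(Z, Z)))))))))
  [46] S^6(Z)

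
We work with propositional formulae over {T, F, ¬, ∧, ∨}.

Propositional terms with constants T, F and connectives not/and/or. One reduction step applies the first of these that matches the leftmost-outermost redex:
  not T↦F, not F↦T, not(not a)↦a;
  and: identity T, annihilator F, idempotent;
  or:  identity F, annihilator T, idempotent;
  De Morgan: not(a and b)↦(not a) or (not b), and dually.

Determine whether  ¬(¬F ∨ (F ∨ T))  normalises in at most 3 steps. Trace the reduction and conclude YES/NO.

Answer: YES — reaches normal form F in 3 ≤ 3 steps

Reduction:
  start: ¬(¬F ∨ (F ∨ T))
  [1] ¬¬F ∧ ¬(F ∨ T)
  [2] F ∧ ¬(F ∨ T)
  [3] F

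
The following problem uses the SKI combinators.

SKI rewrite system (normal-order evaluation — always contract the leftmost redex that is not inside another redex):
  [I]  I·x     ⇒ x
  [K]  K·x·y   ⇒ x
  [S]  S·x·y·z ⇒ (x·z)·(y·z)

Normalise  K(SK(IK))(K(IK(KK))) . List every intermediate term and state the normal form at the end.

  start: K(SK(IK))(K(IK(KK)))
  [1] SK(IK)
  [2] SKK

Answer: normal form = SKK  (in 2 steps)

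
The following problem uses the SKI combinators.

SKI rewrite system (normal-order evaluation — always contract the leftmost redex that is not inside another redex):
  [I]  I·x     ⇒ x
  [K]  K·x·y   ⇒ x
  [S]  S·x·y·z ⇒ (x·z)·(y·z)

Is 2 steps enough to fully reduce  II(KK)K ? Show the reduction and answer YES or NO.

  start: II(KK)K
  [1] I(KK)K
  [2] KKK

Answer: NO — after 2 steps the term is KKK, not yet normal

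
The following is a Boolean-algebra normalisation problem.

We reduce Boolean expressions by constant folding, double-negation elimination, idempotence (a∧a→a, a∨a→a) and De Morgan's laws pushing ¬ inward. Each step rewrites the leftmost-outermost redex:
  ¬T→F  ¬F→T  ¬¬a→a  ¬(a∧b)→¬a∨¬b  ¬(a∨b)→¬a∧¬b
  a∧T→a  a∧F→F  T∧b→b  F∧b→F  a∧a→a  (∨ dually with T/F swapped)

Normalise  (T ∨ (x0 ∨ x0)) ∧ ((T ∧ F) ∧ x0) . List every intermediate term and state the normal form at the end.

Answer: normal form = F  (in 4 steps)

Working:
  start: (T ∨ (x0 ∨ x0)) ∧ ((T ∧ F) ∧ x0)
  step 1: T ∧ ((T ∧ F) ∧ x0)
  step 2: (T ∧ F) ∧ x0
  step 3: F ∧ x0
  step 4: F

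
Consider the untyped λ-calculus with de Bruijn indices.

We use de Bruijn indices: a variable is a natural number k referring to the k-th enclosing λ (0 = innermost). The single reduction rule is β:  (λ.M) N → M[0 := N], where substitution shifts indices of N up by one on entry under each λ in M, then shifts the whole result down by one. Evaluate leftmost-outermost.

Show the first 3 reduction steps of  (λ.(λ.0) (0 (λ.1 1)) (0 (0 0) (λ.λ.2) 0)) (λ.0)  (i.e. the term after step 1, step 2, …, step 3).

Answer: after 3 steps: (λ.(λ.0) (λ.0)) ((λ.0) ((λ.0) (λ.0)) (λ.λ.λ.0) (λ.0))

Reduction:
  start: (λ.(λ.0) (0 (λ.1 1)) (0 (0 0) (λ.λ.2) 0)) (λ.0)
  [1] (λ.0) ((λ.0) (λ.(λ.0) (λ.0))) ((λ.0) ((λ.0) (λ.0)) (λ.λ.λ.0) (λ.0))
  [2] (λ.0) (λ.(λ.0) (λ.0)) ((λ.0) ((λ.0) (λ.0)) (λ.λ.λ.0) (λ.0))
  [3] (λ.(λ.0) (λ.0)) ((λ.0) ((λ.0) (λ.0)) (λ.λ.λ.0) (λ.0))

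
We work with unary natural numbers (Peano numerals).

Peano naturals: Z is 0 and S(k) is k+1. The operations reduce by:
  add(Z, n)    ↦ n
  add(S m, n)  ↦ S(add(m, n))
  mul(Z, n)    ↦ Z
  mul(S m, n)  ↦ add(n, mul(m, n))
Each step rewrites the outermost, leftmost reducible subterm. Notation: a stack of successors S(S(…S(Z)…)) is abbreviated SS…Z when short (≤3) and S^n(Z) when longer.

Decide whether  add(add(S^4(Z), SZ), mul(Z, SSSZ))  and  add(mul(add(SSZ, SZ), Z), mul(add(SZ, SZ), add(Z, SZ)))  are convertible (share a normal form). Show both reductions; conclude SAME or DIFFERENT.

Term A:
  start: add(add(S^4(Z), SZ), mul(Z, SSSZ))
  step 1: add(S(add(SSSZ, SZ)), mul(Z, SSSZ))
  step 2: S(add(add(SSSZ, SZ), mul(Z, SSSZ)))
  step 3: S(add(S(add(SSZ, SZ)), mul(Z, SSSZ)))
  step 4: S(S(add(add(SSZ, SZ), mul(Z, SSSZ))))
  step 5: S(S(add(S(add(SZ, SZ)), mul(Z, SSSZ))))
  step 6: S(S(S(add(add(SZ, SZ), mul(Z, SSSZ)))))
  step 7: S(S(S(add(S(add(Z, SZ)), mul(Z, SSSZ)))))
  step 8: S(S(S(S(add(add(Z, SZ), mul(Z, SSSZ))))))
  step 9: S(S(S(S(add(SZ, mul(Z, SSSZ))))))
  step 10: S(S(S(S(S(add(Z, mul(Z, SSSZ)))))))
  step 11: S(S(S(S(S(mul(Z, SSSZ))))))
  step 12: S^5(Z)

Term B:
  start: add(mul(add(SSZ, SZ), Z), mul(add(SZ, SZ), add(Z, SZ)))
  step 1: add(mul(S(add(SZ, SZ)), Z), mul(add(SZ, SZ), add(Z, SZ)))
  step 2: add(add(Z, mul(add(SZ, SZ), Z)), mul(add(SZ, SZ), add(Z, SZ)))
  step 3: add(mul(add(SZ, SZ), Z), mul(add(SZ, SZ), add(Z, SZ)))
  step 4: add(mul(S(add(Z, SZ)), Z), mul(add(SZ, SZ), add(Z, SZ)))
  step 5: add(add(Z, mul(add(Z, SZ), Z)), mul(add(SZ, SZ), add(Z, SZ)))
  step 6: add(mul(add(Z, SZ), Z), mul(add(SZ, SZ), add(Z, SZ)))
  step 7: add(mul(SZ, Z), mul(add(SZ, SZ), add(Z, SZ)))
  step 8: add(add(Z, mul(Z, Z)), mul(add(SZ, SZ), add(Z, SZ)))
  step 9: add(mul(Z, Z), mul(add(SZ, SZ), add(Z, SZ)))
  step 10: add(Z, mul(add(SZ, SZ), add(Z, SZ)))
  step 11: mul(add(SZ, SZ), add(Z, SZ))
  step 12: mul(S(add(Z, SZ)), add(Z, SZ))
  step 13: add(add(Z, SZ), mul(add(Z, SZ), add(Z, SZ)))
  step 14: add(SZ, mul(add(Z, SZ), add(Z, SZ)))
  step 15: S(add(Z, mul(add(Z, SZ), add(Z, SZ))))
  step 16: S(mul(add(Z, SZ), add(Z, SZ)))
  step 17: S(mul(SZ, add(Z, SZ)))
  step 18: S(add(add(Z, SZ), mul(Z, add(Z, SZ))))
  step 19: S(add(SZ, mul(Z, add(Z, SZ))))
  step 20: S(S(add(Z, mul(Z, add(Z, SZ)))))
  step 21: S(S(mul(Z, add(Z, SZ))))
  step 22: SSZ

Answer: DIFFERENT — A ⇓ S^5(Z), B ⇓ SSZ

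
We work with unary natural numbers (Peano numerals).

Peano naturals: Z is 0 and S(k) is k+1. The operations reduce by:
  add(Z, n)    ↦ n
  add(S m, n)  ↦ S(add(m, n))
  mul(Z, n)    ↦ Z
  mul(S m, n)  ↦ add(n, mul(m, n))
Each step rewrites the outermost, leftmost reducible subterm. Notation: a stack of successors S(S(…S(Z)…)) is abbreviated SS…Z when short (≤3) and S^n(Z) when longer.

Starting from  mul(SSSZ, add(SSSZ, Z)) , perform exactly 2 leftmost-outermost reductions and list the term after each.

  start: mul(SSSZ, add(SSSZ, Z))
  [1] add(add(SSSZ, Z), mul(SSZ, add(SSSZ, Z)))
  [2] add(S(add(SSZ, Z)), mul(SSZ, add(SSSZ, Z)))

Answer: after 2 steps: add(S(add(SSZ, Z)), mul(SSZ, add(SSSZ, Z)))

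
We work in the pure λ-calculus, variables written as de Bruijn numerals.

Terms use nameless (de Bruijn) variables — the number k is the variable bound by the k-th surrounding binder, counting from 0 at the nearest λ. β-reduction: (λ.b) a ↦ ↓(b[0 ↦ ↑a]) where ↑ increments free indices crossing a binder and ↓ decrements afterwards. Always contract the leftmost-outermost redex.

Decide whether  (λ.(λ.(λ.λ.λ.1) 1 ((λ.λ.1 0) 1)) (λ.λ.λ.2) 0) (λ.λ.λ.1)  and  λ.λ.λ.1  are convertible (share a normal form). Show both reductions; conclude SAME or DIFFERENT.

Answer: SAME — A ⇓ λ.λ.λ.1, B ⇓ λ.λ.λ.1

Working:
Term A:
  start: (λ.(λ.(λ.λ.λ.1) 1 ((λ.λ.1 0) 1)) (λ.λ.λ.2) 0) (λ.λ.λ.1)
  [1] (λ.(λ.λ.λ.1) (λ.λ.λ.1) ((λ.λ.1 0) (λ.λ.λ.1))) (λ.λ.λ.2) (λ.λ.λ.1)
  [2] (λ.λ.λ.1) (λ.λ.λ.1) ((λ.λ.1 0) (λ.λ.λ.1)) (λ.λ.λ.1)
  [3] (λ.λ.1) ((λ.λ.1 0) (λ.λ.λ.1)) (λ.λ.λ.1)
  [4] (λ.(λ.λ.1 0) (λ.λ.λ.1)) (λ.λ.λ.1)
  [5] (λ.λ.1 0) (λ.λ.λ.1)
  [6] λ.(λ.λ.λ.1) 0
  [7] λ.λ.λ.1

Term B:
  start: λ.λ.λ.1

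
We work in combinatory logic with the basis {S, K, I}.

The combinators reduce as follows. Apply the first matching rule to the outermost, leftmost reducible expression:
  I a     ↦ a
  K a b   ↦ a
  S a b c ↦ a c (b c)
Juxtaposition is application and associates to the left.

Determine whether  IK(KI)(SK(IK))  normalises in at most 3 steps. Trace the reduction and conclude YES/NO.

Answer: YES — reaches normal form KI in 2 ≤ 3 steps

Derivation:
  start: IK(KI)(SK(IK))
  →1  K(KI)(SK(IK))
  →2  KI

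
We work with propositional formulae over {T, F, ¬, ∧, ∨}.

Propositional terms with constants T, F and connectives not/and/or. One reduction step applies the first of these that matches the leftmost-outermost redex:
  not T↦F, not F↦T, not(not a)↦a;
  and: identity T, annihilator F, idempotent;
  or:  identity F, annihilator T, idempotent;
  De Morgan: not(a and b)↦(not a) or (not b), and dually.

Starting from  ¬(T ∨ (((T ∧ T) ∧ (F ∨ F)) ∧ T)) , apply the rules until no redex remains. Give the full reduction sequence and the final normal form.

Answer: normal form = F  (in 3 steps)

Derivation:
  start: ¬(T ∨ (((T ∧ T) ∧ (F ∨ F)) ∧ T))
  [1] ¬T ∧ ¬(((T ∧ T) ∧ (F ∨ F)) ∧ T)
  [2] F ∧ ¬(((T ∧ T) ∧ (F ∨ F)) ∧ T)
  [3] F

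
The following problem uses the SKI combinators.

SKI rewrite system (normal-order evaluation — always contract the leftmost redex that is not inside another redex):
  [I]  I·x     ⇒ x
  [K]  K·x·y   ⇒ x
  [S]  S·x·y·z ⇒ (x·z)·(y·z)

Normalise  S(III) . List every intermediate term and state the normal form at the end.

  start: S(III)
  step 1: S(II)
  step 2: SI

Answer: normal form = SI  (in 2 steps)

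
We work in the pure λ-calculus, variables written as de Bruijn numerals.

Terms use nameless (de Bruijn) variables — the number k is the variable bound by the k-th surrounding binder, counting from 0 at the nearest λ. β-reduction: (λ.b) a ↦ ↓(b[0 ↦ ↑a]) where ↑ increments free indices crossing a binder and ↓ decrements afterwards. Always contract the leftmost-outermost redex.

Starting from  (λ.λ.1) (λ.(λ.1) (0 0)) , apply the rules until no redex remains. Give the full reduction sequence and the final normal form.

  start: (λ.λ.1) (λ.(λ.1) (0 0))
  [1] λ.λ.(λ.1) (0 0)
  [2] λ.λ.0

Answer: normal form = λ.λ.0  (in 2 steps)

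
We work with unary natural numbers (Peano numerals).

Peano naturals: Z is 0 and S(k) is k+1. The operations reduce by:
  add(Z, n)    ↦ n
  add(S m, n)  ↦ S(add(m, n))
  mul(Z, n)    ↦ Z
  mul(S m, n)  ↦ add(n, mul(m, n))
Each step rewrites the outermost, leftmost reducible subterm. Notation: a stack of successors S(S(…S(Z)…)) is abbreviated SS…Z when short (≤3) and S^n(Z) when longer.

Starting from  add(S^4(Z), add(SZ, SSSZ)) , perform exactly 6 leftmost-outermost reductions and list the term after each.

Answer: after 6 steps: S(S(S(S(S(add(Z, SSSZ))))))

Reduction:
  start: add(S^4(Z), add(SZ, SSSZ))
  step 1: S(add(SSSZ, add(SZ, SSSZ)))
  step 2: S(S(add(SSZ, add(SZ, SSSZ))))
  step 3: S(S(S(add(SZ, add(SZ, SSSZ)))))
  step 4: S(S(S(S(add(Z, add(SZ, SSSZ))))))
  step 5: S(S(S(S(add(SZ, SSSZ)))))
  step 6: S(S(S(S(S(add(Z, SSSZ))))))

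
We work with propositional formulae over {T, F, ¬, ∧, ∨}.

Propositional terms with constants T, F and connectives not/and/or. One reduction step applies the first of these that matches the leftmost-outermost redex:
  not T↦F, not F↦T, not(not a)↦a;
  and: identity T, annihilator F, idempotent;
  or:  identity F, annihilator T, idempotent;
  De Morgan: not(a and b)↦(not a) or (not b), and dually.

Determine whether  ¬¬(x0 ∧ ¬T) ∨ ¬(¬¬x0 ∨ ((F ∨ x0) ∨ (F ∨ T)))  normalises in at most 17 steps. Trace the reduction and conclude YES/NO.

  start: ¬¬(x0 ∧ ¬T) ∨ ¬(¬¬x0 ∨ ((F ∨ x0) ∨ (F ∨ T)))
  [1] (x0 ∧ ¬T) ∨ ¬(¬¬x0 ∨ ((F ∨ x0) ∨ (F ∨ T)))
  [2] (x0 ∧ F) ∨ ¬(¬¬x0 ∨ ((F ∨ x0) ∨ (F ∨ T)))
  [3] F ∨ ¬(¬¬x0 ∨ ((F ∨ x0) ∨ (F ∨ T)))
  [4] ¬(¬¬x0 ∨ ((F ∨ x0) ∨ (F ∨ T)))
  [5] ¬¬¬x0 ∧ ¬((F ∨ x0) ∨ (F ∨ T))
  [6] ¬x0 ∧ ¬((F ∨ x0) ∨ (F ∨ T))
  [7] ¬x0 ∧ (¬(F ∨ x0) ∧ ¬(F ∨ T))
  [8] ¬x0 ∧ ((¬F ∧ ¬x0) ∧ ¬(F ∨ T))
  [9] ¬x0 ∧ ((T ∧ ¬x0) ∧ ¬(F ∨ T))
  [10] ¬x0 ∧ (¬x0 ∧ ¬(F ∨ T))
  [11] ¬x0 ∧ (¬x0 ∧ (¬F ∧ ¬T))
  [12] ¬x0 ∧ (¬x0 ∧ (T ∧ ¬T))
  [13] ¬x0 ∧ (¬x0 ∧ ¬T)
  [14] ¬x0 ∧ (¬x0 ∧ F)
  [15] ¬x0 ∧ F
  [16] F

Answer: YES — reaches normal form F in 16 ≤ 17 steps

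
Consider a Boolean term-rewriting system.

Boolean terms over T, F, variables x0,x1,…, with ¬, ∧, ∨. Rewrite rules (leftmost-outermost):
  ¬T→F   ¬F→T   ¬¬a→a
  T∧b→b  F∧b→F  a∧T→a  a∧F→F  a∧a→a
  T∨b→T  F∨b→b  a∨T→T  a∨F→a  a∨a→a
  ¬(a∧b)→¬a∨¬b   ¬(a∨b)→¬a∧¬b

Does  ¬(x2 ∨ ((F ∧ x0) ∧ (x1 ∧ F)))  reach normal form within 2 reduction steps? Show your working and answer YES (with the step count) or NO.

Answer: NO — after 2 steps the term is ¬x2 ∧ (¬(F ∧ x0) ∨ ¬(x1 ∧ F)), not yet normal

Working:
  start: ¬(x2 ∨ ((F ∧ x0) ∧ (x1 ∧ F)))
  →1  ¬x2 ∧ ¬((F ∧ x0) ∧ (x1 ∧ F))
  →2  ¬x2 ∧ (¬(F ∧ x0) ∨ ¬(x1 ∧ F))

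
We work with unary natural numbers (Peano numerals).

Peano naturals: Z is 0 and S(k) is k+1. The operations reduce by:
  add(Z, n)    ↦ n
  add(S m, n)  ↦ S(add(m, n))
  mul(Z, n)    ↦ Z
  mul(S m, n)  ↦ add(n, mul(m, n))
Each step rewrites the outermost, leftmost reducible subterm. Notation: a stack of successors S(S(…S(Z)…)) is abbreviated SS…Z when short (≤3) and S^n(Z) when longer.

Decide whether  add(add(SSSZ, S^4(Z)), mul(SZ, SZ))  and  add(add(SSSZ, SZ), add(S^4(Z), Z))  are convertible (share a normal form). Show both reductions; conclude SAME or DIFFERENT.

Answer: SAME — A ⇓ S^8(Z), B ⇓ S^8(Z)

Working:
Term A:
  start: add(add(SSSZ, S^4(Z)), mul(SZ, SZ))
  step 1: add(S(add(SSZ, S^4(Z))), mul(SZ, SZ))
  step 2: S(add(add(SSZ, S^4(Z)), mul(SZ, SZ)))
  step 3: S(add(S(add(SZ, S^4(Z))), mul(SZ, SZ)))
  step 4: S(S(add(add(SZ, S^4(Z)), mul(SZ, SZ))))
  step 5: S(S(add(S(add(Z, S^4(Z))), mul(SZ, SZ))))
  step 6: S(S(S(add(add(Z, S^4(Z)), mul(SZ, SZ)))))
  step 7: S(S(S(add(S^4(Z), mul(SZ, SZ)))))
  step 8: S(S(S(S(add(SSSZ, mul(SZ, SZ))))))
  step 9: S(S(S(S(S(add(SSZ, mul(SZ, SZ)))))))
  step 10: S(S(S(S(S(S(add(SZ, mul(SZ, SZ))))))))
  step 11: S(S(S(S(S(S(S(add(Z, mul(SZ, SZ)))))))))
  step 12: S(S(S(S(S(S(S(mul(SZ, SZ))))))))
  step 13: S(S(S(S(S(S(S(add(SZ, mul(Z, SZ)))))))))
  step 14: S(S(S(S(S(S(S(S(add(Z, mul(Z, SZ))))))))))
  step 15: S(S(S(S(S(S(S(S(mul(Z, SZ)))))))))
  step 16: S^8(Z)

Term B:
  start: add(add(SSSZ, SZ), add(S^4(Z), Z))
  step 1: add(S(add(SSZ, SZ)), add(S^4(Z), Z))
  step 2: S(add(add(SSZ, SZ), add(S^4(Z), Z)))
  step 3: S(add(S(add(SZ, SZ)), add(S^4(Z), Z)))
  step 4: S(S(add(add(SZ, SZ), add(S^4(Z), Z))))
  step 5: S(S(add(S(add(Z, SZ)), add(S^4(Z), Z))))
  step 6: S(S(S(add(add(Z, SZ), add(S^4(Z), Z)))))
  step 7: S(S(S(add(SZ, add(S^4(Z), Z)))))
  step 8: S(S(S(S(add(Z, add(S^4(Z), Z))))))
  step 9: S(S(S(S(add(S^4(Z), Z)))))
  step 10: S(S(S(S(S(add(SSSZ, Z))))))
  step 11: S(S(S(S(S(S(add(SSZ, Z)))))))
  step 12: S(S(S(S(S(S(S(add(SZ, Z))))))))
  step 13: S(S(S(S(S(S(S(S(add(Z, Z)))))))))
  step 14: S^8(Z)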